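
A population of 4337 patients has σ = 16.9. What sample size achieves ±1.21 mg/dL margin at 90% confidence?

Without FPC: n₀ = (1.645×16.9/1.21)² = 527.879. With FPC: n = n₀N/(n₀+N-1) = 470.7 → n = 471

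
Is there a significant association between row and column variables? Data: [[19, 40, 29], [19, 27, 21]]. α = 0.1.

χ² = 0.975. df = 2, critical = 4.605. Fail to reject H₀. No evidence of dependence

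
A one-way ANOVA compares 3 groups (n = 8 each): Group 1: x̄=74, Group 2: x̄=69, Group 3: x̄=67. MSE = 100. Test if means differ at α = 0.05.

Grand mean = 70.0. SS_between = 208.0, MS_between = 104.0. F = 1.04, F_crit ≈ 3.467. Fail to reject H₀.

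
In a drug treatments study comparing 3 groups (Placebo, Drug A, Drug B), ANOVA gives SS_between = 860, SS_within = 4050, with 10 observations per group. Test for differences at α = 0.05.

df_between = 2, df_within = 27. F = MS_between/MS_within = 430.0/150.0 = 2.867. F_crit ≈ 3.354. Fail to reject H₀.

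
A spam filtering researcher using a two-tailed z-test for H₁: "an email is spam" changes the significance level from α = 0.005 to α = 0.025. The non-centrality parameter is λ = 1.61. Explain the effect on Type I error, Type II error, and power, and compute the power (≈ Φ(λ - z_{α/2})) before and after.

Increasing α from 0.005 to 0.025:
• Type I error rate increases (α is the Type I rate by definition).
• Critical value moves from z_{α/2} = 2.807 to 2.241, so power = Φ(λ - z_{α/2}) goes from Φ(1.61 - 2.807) = 0.116 to Φ(1.61 - 2.241) = 0.264.
• Type II error rate β = 1 - power therefore decreases (0.884 → 0.736).
Appropriate when false negatives are costly — here, a spam email lands in the inbox.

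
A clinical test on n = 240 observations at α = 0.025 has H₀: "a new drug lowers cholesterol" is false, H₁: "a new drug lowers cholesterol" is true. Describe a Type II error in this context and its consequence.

Type II error: failing to reject H₀ when it is false — concluding that a new drug lowers cholesterol is not supported when in fact it is. Consequence: shelving an effective drug — patients miss out on a treatment that would have helped.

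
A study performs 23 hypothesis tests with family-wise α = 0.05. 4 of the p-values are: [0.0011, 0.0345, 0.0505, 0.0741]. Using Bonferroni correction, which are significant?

Bonferroni α = 0.05/23 = 0.00217. Significant p-values: [0.0011]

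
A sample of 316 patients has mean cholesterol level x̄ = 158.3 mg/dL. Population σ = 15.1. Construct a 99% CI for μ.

CI = x̄ ± z*(σ/√n) = 158.3 ± 2.576(15.1/√316) = 158.3 ± 2.19 = (156.11, 160.49)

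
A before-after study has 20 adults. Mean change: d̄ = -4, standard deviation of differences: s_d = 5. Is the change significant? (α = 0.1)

t = d̄/(s_d/√n) = -4/(5/√20) = -3.578. df = 19, critical t = ±1.729. Reject H₀.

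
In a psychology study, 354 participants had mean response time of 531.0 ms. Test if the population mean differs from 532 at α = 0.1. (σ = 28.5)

z = (x̄ - μ₀)/(σ/√n) = (531.0 - 532)/(28.5/√354) = -0.66. Critical value: ±1.645. Since |-0.66| ≤ 1.645, Fail to reject H₀.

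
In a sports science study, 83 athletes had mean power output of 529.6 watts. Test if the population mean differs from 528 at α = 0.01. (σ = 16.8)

z = (x̄ - μ₀)/(σ/√n) = (529.6 - 528)/(16.8/√83) = 0.868. Critical value: ±2.576. Since |0.868| ≤ 2.576, Fail to reject H₀.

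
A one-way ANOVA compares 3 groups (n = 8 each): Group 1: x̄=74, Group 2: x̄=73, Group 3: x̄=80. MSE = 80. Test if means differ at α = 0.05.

Grand mean = 75.67. SS_between = 229.33, MS_between = 114.67. F = 1.433, F_crit ≈ 3.467. Fail to reject H₀.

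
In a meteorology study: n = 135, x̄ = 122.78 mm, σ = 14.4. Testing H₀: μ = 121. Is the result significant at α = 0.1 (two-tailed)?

z = (122.78 - 121)/(14.4/√135) = 1.436. Since |z| ≤ 1.645, not significant at α = 0.1.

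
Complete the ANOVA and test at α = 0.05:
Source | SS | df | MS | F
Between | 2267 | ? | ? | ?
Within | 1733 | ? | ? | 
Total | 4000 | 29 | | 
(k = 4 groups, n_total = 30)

df_between = 3, df_within = 26. MS_between = 755.67, MS_within = 66.65. F = 11.337, F_crit ≈ 2.975. Reject H₀.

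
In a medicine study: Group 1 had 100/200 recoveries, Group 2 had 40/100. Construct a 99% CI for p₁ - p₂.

p̂₁ = 0.5, p̂₂ = 0.4. Difference = 0.1. CI = (-0.056, 0.256)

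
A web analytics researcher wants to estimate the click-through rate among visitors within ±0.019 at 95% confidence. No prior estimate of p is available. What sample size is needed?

Conservative approach: use p = 0.5 (maximizes p(1-p) = 0.25). n = z²(0.25)/E² = 1.96²×0.25/0.019² = 2660.4 → n = 2661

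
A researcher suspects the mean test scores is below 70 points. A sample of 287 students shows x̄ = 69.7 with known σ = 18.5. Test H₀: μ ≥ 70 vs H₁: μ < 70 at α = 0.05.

z = -0.275. Critical value: -1.645. Fail to reject H₀.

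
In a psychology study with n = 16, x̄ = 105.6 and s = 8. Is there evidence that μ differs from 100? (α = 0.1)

t = (x̄ - μ₀)/(s/√n) = (105.6 - 100)/(8/√16) = 2.8. df = 15, critical t = ±1.753. Reject H₀.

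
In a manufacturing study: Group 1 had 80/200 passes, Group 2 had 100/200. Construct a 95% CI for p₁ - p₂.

p̂₁ = 0.4, p̂₂ = 0.5. Difference = -0.1. CI = (-0.197, -0.003)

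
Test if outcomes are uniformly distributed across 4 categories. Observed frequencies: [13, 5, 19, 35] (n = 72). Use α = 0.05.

Expected = 18 each. χ² = Σ(O-E)²/E = 26.889. df = 3, critical value = 7.815. Reject H₀.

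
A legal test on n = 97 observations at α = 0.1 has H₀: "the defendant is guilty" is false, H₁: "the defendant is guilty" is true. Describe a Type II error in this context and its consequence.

Type II error: failing to reject H₀ when it is false — concluding that the defendant is guilty is not supported when in fact it is. Consequence: acquitting a guilty person.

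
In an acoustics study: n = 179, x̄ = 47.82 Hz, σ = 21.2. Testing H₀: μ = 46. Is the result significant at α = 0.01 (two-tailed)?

z = (47.82 - 46)/(21.2/√179) = 1.149. Since |z| ≤ 2.576, not significant at α = 0.01.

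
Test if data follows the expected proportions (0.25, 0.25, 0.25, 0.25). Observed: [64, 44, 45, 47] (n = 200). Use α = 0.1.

Expected: [50.0, 50.0, 50.0, 50.0]. χ² = 5.32. df = 3, critical = 6.251. Fail to reject H₀.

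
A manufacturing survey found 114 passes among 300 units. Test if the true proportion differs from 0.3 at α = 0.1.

p̂ = 0.38, p₀ = 0.3. z = (p̂ - p₀)/√(p₀(1-p₀)/n) = 3.024. Critical: ±1.645. Reject H₀.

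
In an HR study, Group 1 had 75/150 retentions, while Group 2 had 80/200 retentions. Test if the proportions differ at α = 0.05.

p̂₁ = 0.5, p̂₂ = 0.4, pooled p̂ = 0.443. z = 1.864. Critical: ±1.96. Fail to reject H₀.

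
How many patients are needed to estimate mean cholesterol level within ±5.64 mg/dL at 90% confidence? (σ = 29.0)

n = (z*σ/E)² = (1.645×29.0/5.64)² = 71.5 → n = 72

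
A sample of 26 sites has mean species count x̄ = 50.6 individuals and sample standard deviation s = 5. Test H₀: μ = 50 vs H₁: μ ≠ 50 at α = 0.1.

t = (x̄ - μ₀)/(s/√n) = (50.6 - 50)/(5/√26) = 0.612. df = 25, critical t = ±1.708. Fail to reject H₀.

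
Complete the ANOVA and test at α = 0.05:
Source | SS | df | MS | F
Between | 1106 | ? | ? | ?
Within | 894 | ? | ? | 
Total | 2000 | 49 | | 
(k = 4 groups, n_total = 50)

df_between = 3, df_within = 46. MS_between = 368.67, MS_within = 19.43. F = 18.969, F_crit ≈ 2.807. Reject H₀.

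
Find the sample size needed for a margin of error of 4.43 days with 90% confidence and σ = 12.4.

n = (z*σ/E)² = (1.645×12.4/4.43)² = 21.2 → n = 22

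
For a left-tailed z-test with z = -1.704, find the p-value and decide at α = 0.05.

p = P(Z < -1.704) = Φ(-1.704) ≈ 0.0442. Since p < 0.05, reject H₀ (significant) at α = 0.05.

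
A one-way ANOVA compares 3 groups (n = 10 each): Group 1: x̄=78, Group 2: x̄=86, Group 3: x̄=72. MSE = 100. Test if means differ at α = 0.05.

Grand mean = 78.67. SS_between = 986.67, MS_between = 493.33. F = 4.933, F_crit ≈ 3.354. Reject H₀.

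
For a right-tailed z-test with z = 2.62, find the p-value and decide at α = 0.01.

p = P(Z > 2.62) = 1 - Φ(2.62) ≈ 0.0044. Since p < 0.01, reject H₀ (significant) at α = 0.01.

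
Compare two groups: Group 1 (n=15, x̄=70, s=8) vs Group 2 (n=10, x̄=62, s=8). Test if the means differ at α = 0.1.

Pooled sp = 8.0. t = 2.449, df = 23. Critical t = ±1.714. Reject H₀.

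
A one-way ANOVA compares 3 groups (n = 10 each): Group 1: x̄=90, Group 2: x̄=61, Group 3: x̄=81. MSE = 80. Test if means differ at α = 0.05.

Grand mean = 77.33. SS_between = 4406.67, MS_between = 2203.33. F = 27.542, F_crit ≈ 3.354. Reject H₀.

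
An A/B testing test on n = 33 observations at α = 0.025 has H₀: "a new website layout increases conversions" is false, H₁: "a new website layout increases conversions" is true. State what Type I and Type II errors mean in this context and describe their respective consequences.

Type I (false positive): concluding that a new website layout increases conversions when it is not — rolling out a layout that doesn't actually help — wasted engineering effort. Type II (false negative): failing to conclude that a new website layout increases conversions when it is — discarding a layout that would have improved conversions — lost revenue. Which is costlier depends on domain priorities and is a judgement call rather than a statistical fact.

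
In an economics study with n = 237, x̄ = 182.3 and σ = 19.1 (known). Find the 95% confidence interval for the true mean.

CI = x̄ ± z*(σ/√n) = 182.3 ± 1.96(19.1/√237) = 182.3 ± 2.43 = (179.87, 184.73)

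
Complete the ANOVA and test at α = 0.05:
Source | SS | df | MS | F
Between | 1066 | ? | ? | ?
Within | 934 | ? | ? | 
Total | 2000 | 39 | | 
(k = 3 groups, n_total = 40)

df_between = 2, df_within = 37. MS_between = 533.0, MS_within = 25.24. F = 21.115, F_crit ≈ 3.252. Reject H₀.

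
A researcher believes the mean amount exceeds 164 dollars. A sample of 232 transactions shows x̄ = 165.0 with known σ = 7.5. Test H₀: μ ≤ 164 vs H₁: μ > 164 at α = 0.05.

z = 2.031. Critical value: 1.645. Reject H₀.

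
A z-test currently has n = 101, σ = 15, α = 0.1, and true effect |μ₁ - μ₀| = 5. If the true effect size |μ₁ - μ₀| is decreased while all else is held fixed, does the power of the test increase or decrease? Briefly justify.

Power decreases: a smaller true effect decreases the non-centrality λ = |μ₁ - μ₀|/(σ/√n).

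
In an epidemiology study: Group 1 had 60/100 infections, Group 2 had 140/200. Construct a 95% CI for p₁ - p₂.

p̂₁ = 0.6, p̂₂ = 0.7. Difference = -0.1. CI = (-0.215, 0.015)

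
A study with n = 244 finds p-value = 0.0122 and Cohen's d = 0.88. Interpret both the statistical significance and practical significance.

Statistically significant (p = 0.0122 < 0.05). Cohen's d = 0.88 indicates a large effect size. Both statistical and practical significance should be considered.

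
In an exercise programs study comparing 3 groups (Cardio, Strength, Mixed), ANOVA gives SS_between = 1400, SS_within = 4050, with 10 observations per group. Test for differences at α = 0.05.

df_between = 2, df_within = 27. F = MS_between/MS_within = 700.0/150.0 = 4.667. F_crit ≈ 3.354. Reject H₀. At least one mean differs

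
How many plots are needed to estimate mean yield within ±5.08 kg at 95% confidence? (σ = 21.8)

n = (z*σ/E)² = (1.96×21.8/5.08)² = 70.7 → n = 71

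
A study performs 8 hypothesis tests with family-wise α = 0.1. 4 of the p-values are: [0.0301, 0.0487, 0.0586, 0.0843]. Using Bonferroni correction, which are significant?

Bonferroni α = 0.1/8 = 0.0125. None of the given p-values are significant.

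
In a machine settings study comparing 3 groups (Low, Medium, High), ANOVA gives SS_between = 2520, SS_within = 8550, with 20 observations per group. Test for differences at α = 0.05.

df_between = 2, df_within = 57. F = MS_between/MS_within = 1260.0/150.0 = 8.4. F_crit ≈ 3.159. Reject H₀. At least one mean differs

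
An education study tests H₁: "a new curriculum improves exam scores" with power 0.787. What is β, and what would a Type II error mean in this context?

β = 1 - power = 1 - 0.787 = 0.213. A Type II error is failing to reject H₀ when H₀ is false (false negative) — here, failing to conclude that a new curriculum improves exam scores when in fact it is true. Consequence: keeping the old curriculum when the new one would have helped students.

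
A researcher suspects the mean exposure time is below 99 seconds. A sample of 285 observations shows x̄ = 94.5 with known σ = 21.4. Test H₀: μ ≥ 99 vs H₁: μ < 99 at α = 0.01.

z = -3.55. Critical value: -2.33. Reject H₀.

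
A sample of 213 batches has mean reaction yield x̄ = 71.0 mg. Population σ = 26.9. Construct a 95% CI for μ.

CI = x̄ ± z*(σ/√n) = 71.0 ± 1.96(26.9/√213) = 71.0 ± 3.61 = (67.39, 74.61)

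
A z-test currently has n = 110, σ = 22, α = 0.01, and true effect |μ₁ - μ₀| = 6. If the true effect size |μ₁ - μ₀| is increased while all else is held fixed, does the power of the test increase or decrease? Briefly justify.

Power increases: a larger true effect increases the non-centrality λ = |μ₁ - μ₀|/(σ/√n).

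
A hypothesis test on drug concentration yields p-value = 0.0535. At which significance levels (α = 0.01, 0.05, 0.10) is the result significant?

p = 0.0535. Significant at: α = 0.1.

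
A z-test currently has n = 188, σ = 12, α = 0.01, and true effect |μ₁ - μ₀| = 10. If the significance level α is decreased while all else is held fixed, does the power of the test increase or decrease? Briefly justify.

Power decreases: a smaller α raises the critical value, so less of the H₁ sampling distribution falls in the rejection region.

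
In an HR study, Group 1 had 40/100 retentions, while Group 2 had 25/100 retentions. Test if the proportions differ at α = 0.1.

p̂₁ = 0.4, p̂₂ = 0.25, pooled p̂ = 0.325. z = 2.265. Critical: ±1.645. Reject H₀.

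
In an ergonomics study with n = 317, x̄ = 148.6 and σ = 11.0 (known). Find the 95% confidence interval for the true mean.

CI = x̄ ± z*(σ/√n) = 148.6 ± 1.96(11.0/√317) = 148.6 ± 1.21 = (147.39, 149.81)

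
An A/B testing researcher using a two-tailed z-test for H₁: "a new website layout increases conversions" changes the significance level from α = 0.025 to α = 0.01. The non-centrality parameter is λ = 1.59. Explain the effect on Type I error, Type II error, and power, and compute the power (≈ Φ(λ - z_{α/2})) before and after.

Decreasing α from 0.025 to 0.01:
• Type I error rate decreases (α is the Type I rate by definition).
• Critical value moves from z_{α/2} = 2.241 to 2.576, so power = Φ(λ - z_{α/2}) goes from Φ(1.59 - 2.241) = 0.258 to Φ(1.59 - 2.576) = 0.162.
• Type II error rate β = 1 - power therefore increases (0.742 → 0.838).
Appropriate when false positives are costly — here, rolling out a layout that doesn't actually help — wasted engineering effort.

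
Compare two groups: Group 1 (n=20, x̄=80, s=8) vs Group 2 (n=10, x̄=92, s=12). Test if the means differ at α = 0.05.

Pooled sp = 9.47. t = -3.271, df = 28. Critical t = ±2.048. Reject H₀.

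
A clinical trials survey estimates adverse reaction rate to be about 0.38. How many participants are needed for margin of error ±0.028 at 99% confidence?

n = z²p(1-p)/E² = 2.576²×0.38×0.62/0.028² = 1994.1 → n = 1995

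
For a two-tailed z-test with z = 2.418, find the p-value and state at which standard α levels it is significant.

p = 2·P(Z > |2.418|) = 2·(1 - Φ(2.418)) ≈ 0.0156. Significant at α = 0.1; Significant at α = 0.05.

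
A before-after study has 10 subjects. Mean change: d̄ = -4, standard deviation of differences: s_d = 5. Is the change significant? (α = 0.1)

t = d̄/(s_d/√n) = -4/(5/√10) = -2.53. df = 9, critical t = ±1.833. Reject H₀.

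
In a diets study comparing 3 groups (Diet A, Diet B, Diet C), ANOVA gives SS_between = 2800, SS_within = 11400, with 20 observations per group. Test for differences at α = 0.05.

df_between = 2, df_within = 57. F = MS_between/MS_within = 1400.0/200.0 = 7.0. F_crit ≈ 3.159. Reject H₀. At least one mean differs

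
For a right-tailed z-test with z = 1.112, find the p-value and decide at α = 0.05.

p = P(Z > 1.112) = 1 - Φ(1.112) ≈ 0.1331. Since p ≥ 0.05, fail to reject H₀ (not significant) at α = 0.05.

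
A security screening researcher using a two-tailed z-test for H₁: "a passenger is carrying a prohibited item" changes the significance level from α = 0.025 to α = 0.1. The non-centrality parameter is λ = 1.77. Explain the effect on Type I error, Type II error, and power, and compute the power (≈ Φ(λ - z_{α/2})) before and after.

Increasing α from 0.025 to 0.1:
• Type I error rate increases (α is the Type I rate by definition).
• Critical value moves from z_{α/2} = 2.241 to 1.645, so power = Φ(λ - z_{α/2}) goes from Φ(1.77 - 2.241) = 0.319 to Φ(1.77 - 1.645) = 0.55.
• Type II error rate β = 1 - power therefore decreases (0.681 → 0.45).
Appropriate when false negatives are costly — here, letting a prohibited item through — security breach.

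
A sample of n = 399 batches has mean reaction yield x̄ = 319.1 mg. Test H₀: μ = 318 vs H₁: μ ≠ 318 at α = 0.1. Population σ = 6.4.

z = (x̄ - μ₀)/(σ/√n) = (319.1 - 318)/(6.4/√399) = 3.433. Critical value: ±1.645. Since |3.433| > 1.645, Reject H₀.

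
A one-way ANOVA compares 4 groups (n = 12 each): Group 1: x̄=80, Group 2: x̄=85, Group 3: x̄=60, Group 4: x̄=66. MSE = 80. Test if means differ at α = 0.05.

Grand mean = 72.75. SS_between = 4929.0, MS_between = 1643.0. F = 20.538, F_crit ≈ 2.816. Reject H₀.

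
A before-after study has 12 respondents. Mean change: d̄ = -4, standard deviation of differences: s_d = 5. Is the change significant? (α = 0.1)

t = d̄/(s_d/√n) = -4/(5/√12) = -2.771. df = 11, critical t = ±1.796. Reject H₀.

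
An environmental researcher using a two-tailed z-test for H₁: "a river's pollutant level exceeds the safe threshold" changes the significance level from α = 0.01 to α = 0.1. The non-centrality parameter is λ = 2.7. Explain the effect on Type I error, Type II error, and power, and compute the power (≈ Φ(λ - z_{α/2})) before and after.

Increasing α from 0.01 to 0.1:
• Type I error rate increases (α is the Type I rate by definition).
• Critical value moves from z_{α/2} = 2.576 to 1.645, so power = Φ(λ - z_{α/2}) goes from Φ(2.7 - 2.576) = 0.549 to Φ(2.7 - 1.645) = 0.854.
• Type II error rate β = 1 - power therefore decreases (0.451 → 0.146).
Appropriate when false negatives are costly — here, allowing unsafe pollution to continue.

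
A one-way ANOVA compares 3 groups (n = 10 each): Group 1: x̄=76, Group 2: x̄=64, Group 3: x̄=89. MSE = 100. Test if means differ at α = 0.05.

Grand mean = 76.33. SS_between = 3126.67, MS_between = 1563.33. F = 15.633, F_crit ≈ 3.354. Reject H₀.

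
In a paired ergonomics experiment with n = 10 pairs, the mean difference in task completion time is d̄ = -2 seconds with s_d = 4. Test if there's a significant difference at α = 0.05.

t = d̄/(s_d/√n) = -2/(4/√10) = -1.581. df = 9, critical t = ±2.262. Fail to reject H₀.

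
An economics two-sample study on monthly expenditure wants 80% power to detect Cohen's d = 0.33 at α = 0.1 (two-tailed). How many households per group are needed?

z_{α/2} = 1.645, z_β = Φ⁻¹(0.8) = 0.842. For small effect (d = 0.33): n per group = 2(z_{α/2} + z_β)²/d² = 2(1.645 + 0.842)²/0.33² = 113.6 → 114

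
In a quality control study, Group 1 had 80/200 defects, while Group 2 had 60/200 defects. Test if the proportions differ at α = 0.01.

p̂₁ = 0.4, p̂₂ = 0.3, pooled p̂ = 0.35. z = 2.097. Critical: ±2.576. Fail to reject H₀.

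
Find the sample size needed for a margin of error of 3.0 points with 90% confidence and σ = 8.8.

n = (z*σ/E)² = (1.645×8.8/3.0)² = 23.3 → n = 24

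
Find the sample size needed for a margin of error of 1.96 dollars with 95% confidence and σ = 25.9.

n = (z*σ/E)² = (1.96×25.9/1.96)² = 670.8 → n = 671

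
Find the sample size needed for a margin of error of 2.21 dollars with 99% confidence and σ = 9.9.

n = (z*σ/E)² = (2.576×9.9/2.21)² = 133.2 → n = 134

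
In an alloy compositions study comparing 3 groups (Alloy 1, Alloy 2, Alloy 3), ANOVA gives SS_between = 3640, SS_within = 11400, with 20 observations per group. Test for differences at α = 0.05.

df_between = 2, df_within = 57. F = MS_between/MS_within = 1820.0/200.0 = 9.1. F_crit ≈ 3.159. Reject H₀. At least one mean differs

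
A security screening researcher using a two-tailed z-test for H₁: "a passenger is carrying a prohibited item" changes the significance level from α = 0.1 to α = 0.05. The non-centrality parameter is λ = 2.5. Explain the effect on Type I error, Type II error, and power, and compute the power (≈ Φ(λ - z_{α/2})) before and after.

Decreasing α from 0.1 to 0.05:
• Type I error rate decreases (α is the Type I rate by definition).
• Critical value moves from z_{α/2} = 1.645 to 1.96, so power = Φ(λ - z_{α/2}) goes from Φ(2.5 - 1.645) = 0.804 to Φ(2.5 - 1.96) = 0.705.
• Type II error rate β = 1 - power therefore increases (0.196 → 0.295).
Appropriate when false positives are costly — here, detaining an innocent passenger — delay and inconvenience.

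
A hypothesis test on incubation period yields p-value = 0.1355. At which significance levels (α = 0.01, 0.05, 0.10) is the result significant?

p = 0.1355. Not significant at any of the given levels.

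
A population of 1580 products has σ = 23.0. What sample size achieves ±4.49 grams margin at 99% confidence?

Without FPC: n₀ = (2.576×23.0/4.49)² = 174.122. With FPC: n = n₀N/(n₀+N-1) = 156.9 → n = 157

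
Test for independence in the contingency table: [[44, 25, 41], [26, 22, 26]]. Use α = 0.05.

χ² = 1.18. df = 2, critical = 5.991. Fail to reject H₀. No evidence of dependence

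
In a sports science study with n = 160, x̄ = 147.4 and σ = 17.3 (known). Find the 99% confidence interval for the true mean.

CI = x̄ ± z*(σ/√n) = 147.4 ± 2.576(17.3/√160) = 147.4 ± 3.52 = (143.88, 150.92)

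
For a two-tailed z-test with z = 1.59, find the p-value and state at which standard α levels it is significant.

p = 2·P(Z > |1.59|) = 2·(1 - Φ(1.59)) ≈ 0.1118. Not significant at any standard level.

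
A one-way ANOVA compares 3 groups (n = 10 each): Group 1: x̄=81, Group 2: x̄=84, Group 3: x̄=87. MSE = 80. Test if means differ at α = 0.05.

Grand mean = 84.0. SS_between = 180.0, MS_between = 90.0. F = 1.125, F_crit ≈ 3.354. Fail to reject H₀.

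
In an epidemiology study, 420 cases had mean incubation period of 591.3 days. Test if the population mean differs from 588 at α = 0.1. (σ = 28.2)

z = (x̄ - μ₀)/(σ/√n) = (591.3 - 588)/(28.2/√420) = 2.398. Critical value: ±1.645. Since |2.398| > 1.645, Reject H₀.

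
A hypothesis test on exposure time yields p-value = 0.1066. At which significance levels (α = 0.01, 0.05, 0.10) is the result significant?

p = 0.1066. Not significant at any of the given levels.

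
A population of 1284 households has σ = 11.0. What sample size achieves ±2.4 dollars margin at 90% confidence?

Without FPC: n₀ = (1.645×11.0/2.4)² = 56.845. With FPC: n = n₀N/(n₀+N-1) = 54.5 → n = 55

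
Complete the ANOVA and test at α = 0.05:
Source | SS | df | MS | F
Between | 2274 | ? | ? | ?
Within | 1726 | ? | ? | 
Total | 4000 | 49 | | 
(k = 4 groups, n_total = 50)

df_between = 3, df_within = 46. MS_between = 758.0, MS_within = 37.52. F = 20.202, F_crit ≈ 2.807. Reject H₀.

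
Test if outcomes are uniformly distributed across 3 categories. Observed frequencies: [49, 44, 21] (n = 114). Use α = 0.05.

Expected = 38 each. χ² = Σ(O-E)²/E = 11.737. df = 2, critical value = 5.991. Reject H₀.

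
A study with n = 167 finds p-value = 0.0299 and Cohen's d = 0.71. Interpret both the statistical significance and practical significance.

Statistically significant (p = 0.0299 < 0.05). Cohen's d = 0.71 indicates a medium effect size. Both statistical and practical significance should be considered.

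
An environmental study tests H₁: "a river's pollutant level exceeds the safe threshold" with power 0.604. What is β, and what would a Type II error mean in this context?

β = 1 - power = 1 - 0.604 = 0.396. A Type II error is failing to reject H₀ when H₀ is false (false negative) — here, failing to conclude that a river's pollutant level exceeds the safe threshold when in fact it is true. Consequence: allowing unsafe pollution to continue.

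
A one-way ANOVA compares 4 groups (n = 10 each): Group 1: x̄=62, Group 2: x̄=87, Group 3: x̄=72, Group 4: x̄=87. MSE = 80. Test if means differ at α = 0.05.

Grand mean = 77.0. SS_between = 4500.0, MS_between = 1500.0. F = 18.75, F_crit ≈ 2.866. Reject H₀.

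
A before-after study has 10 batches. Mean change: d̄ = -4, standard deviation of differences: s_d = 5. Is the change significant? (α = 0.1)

t = d̄/(s_d/√n) = -4/(5/√10) = -2.53. df = 9, critical t = ±1.833. Reject H₀.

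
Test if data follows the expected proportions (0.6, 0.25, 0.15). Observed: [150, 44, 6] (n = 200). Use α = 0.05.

Expected: [120.0, 50.0, 30.0]. χ² = 27.42. df = 2, critical = 5.991. Reject H₀.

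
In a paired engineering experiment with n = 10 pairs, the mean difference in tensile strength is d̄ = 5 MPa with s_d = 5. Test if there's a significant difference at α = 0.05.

t = d̄/(s_d/√n) = 5/(5/√10) = 3.162. df = 9, critical t = ±2.262. Reject H₀.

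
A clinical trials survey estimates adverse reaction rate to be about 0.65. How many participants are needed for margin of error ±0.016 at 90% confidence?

n = z²p(1-p)/E² = 1.645²×0.65×0.35/0.016² = 2404.8 → n = 2405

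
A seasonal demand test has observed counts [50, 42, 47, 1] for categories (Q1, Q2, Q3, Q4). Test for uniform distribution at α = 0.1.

Expected = 35 each. χ² = Σ(O-E)²/E = 44.971. df = 3, critical value = 6.251. Reject H₀.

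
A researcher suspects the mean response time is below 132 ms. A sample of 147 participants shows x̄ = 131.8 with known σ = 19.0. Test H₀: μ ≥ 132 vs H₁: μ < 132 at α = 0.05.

z = -0.128. Critical value: -1.645. Fail to reject H₀.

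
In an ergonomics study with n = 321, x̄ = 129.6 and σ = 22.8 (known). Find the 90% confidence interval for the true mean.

CI = x̄ ± z*(σ/√n) = 129.6 ± 1.645(22.8/√321) = 129.6 ± 2.09 = (127.51, 131.69)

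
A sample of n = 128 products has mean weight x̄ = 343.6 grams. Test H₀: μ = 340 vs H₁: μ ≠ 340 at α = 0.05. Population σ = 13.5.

z = (x̄ - μ₀)/(σ/√n) = (343.6 - 340)/(13.5/√128) = 3.017. Critical value: ±1.96. Since |3.017| > 1.96, Reject H₀.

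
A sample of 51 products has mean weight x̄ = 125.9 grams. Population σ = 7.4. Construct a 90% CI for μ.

CI = x̄ ± z*(σ/√n) = 125.9 ± 1.645(7.4/√51) = 125.9 ± 1.7 = (124.2, 127.6)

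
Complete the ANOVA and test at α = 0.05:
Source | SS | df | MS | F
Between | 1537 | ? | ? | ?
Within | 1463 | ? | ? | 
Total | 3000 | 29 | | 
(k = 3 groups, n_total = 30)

df_between = 2, df_within = 27. MS_between = 768.5, MS_within = 54.19. F = 14.183, F_crit ≈ 3.354. Reject H₀.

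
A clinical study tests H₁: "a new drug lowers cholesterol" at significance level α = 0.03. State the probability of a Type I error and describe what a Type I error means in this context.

P(Type I error) = α = 0.03. A Type I error is rejecting H₀ when H₀ is actually true (false positive) — here, concluding that a new drug lowers cholesterol when in fact this is not the case. Consequence: approving an ineffective drug — patients take a useless medication and may skip effective alternatives.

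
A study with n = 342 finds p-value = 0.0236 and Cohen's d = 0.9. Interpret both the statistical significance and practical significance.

Statistically significant (p = 0.0236 < 0.05). Cohen's d = 0.9 indicates a large effect size. Both statistical and practical significance should be considered.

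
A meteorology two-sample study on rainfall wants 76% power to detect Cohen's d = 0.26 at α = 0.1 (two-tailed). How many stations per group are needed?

z_{α/2} = 1.645, z_β = Φ⁻¹(0.76) = 0.706. For small effect (d = 0.26): n per group = 2(z_{α/2} + z_β)²/d² = 2(1.645 + 0.706)²/0.26² = 163.5 → 164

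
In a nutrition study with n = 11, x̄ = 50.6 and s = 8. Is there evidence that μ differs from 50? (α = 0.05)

t = (x̄ - μ₀)/(s/√n) = (50.6 - 50)/(8/√11) = 0.249. df = 10, critical t = ±2.228. Fail to reject H₀.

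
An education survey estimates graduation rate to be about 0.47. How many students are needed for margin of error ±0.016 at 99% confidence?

n = z²p(1-p)/E² = 2.576²×0.47×0.53/0.016² = 6456.9 → n = 6457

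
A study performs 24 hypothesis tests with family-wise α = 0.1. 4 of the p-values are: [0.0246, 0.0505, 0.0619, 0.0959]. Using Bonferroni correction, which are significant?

Bonferroni α = 0.1/24 = 0.00417. None of the given p-values are significant.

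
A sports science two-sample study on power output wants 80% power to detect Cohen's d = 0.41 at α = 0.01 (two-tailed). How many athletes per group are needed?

z_{α/2} = 2.576, z_β = Φ⁻¹(0.8) = 0.842. For small effect (d = 0.41): n per group = 2(z_{α/2} + z_β)²/d² = 2(2.576 + 0.842)²/0.41² = 139.0 → 139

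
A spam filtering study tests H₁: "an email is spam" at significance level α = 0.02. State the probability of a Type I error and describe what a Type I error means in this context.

P(Type I error) = α = 0.02. A Type I error is rejecting H₀ when H₀ is actually true (false positive) — here, concluding that an email is spam when in fact this is not the case. Consequence: a legitimate email is sent to the spam folder and the user misses it.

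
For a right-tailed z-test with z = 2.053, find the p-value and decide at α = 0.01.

p = P(Z > 2.053) = 1 - Φ(2.053) ≈ 0.02. Since p ≥ 0.01, fail to reject H₀ (not significant) at α = 0.01.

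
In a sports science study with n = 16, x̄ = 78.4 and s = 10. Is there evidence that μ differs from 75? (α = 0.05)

t = (x̄ - μ₀)/(s/√n) = (78.4 - 75)/(10/√16) = 1.36. df = 15, critical t = ±2.131. Fail to reject H₀.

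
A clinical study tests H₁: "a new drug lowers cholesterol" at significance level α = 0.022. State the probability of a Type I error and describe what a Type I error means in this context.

P(Type I error) = α = 0.022. A Type I error is rejecting H₀ when H₀ is actually true (false positive) — here, concluding that a new drug lowers cholesterol when in fact this is not the case. Consequence: approving an ineffective drug — patients take a useless medication and may skip effective alternatives.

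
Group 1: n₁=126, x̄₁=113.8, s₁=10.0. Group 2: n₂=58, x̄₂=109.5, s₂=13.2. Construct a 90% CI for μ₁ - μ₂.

Difference = 4.3. SE = √(10.0²/126 + 13.2²/58) = 1.949. CI = (1.09, 7.51)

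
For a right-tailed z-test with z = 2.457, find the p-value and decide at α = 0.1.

p = P(Z > 2.457) = 1 - Φ(2.457) ≈ 0.007. Since p < 0.1, reject H₀ (significant) at α = 0.1.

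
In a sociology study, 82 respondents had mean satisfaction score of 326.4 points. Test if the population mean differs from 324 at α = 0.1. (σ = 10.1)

z = (x̄ - μ₀)/(σ/√n) = (326.4 - 324)/(10.1/√82) = 2.152. Critical value: ±1.645. Since |2.152| > 1.645, Reject H₀.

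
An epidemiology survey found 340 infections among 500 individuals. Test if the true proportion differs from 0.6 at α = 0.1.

p̂ = 0.68, p₀ = 0.6. z = (p̂ - p₀)/√(p₀(1-p₀)/n) = 3.651. Critical: ±1.645. Reject H₀.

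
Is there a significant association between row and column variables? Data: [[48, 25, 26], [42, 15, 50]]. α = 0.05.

χ² = 10.184. df = 2, critical = 5.991. Reject H₀. Variables are dependent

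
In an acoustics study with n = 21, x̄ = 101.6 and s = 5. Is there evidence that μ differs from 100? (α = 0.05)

t = (x̄ - μ₀)/(s/√n) = (101.6 - 100)/(5/√21) = 1.466. df = 20, critical t = ±2.086. Fail to reject H₀.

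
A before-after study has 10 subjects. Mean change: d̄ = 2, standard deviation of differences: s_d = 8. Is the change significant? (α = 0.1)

t = d̄/(s_d/√n) = 2/(8/√10) = 0.791. df = 9, critical t = ±1.833. Fail to reject H₀.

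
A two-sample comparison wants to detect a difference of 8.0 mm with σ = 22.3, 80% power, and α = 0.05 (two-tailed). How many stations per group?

n per group = 2(z_α/2 + z_β)²σ²/d² = 2×(1.96 + 0.84)²×22.3²/8.0² = 121.8 → n = 122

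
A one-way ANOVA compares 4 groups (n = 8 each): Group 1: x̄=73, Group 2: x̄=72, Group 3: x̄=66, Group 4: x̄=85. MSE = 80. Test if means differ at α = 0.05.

Grand mean = 74.0. SS_between = 1520.0, MS_between = 506.67. F = 6.333, F_crit ≈ 2.947. Reject H₀.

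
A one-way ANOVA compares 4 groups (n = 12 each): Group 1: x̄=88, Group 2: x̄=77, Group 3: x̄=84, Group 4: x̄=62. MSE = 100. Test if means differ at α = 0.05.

Grand mean = 77.75. SS_between = 4713.0, MS_between = 1571.0. F = 15.71, F_crit ≈ 2.816. Reject H₀.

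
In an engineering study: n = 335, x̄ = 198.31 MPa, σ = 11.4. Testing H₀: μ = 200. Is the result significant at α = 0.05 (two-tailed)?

z = (198.31 - 200)/(11.4/√335) = -2.713. Since |z| > 1.96, significant at α = 0.05.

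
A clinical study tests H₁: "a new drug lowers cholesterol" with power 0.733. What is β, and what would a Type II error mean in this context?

β = 1 - power = 1 - 0.733 = 0.267. A Type II error is failing to reject H₀ when H₀ is false (false negative) — here, failing to conclude that a new drug lowers cholesterol when in fact it is true. Consequence: shelving an effective drug — patients miss out on a treatment that would have helped.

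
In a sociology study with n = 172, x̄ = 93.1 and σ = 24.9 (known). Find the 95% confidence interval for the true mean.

CI = x̄ ± z*(σ/√n) = 93.1 ± 1.96(24.9/√172) = 93.1 ± 3.72 = (89.38, 96.82)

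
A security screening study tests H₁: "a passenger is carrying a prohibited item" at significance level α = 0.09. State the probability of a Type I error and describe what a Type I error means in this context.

P(Type I error) = α = 0.09. A Type I error is rejecting H₀ when H₀ is actually true (false positive) — here, concluding that a passenger is carrying a prohibited item when in fact this is not the case. Consequence: detaining an innocent passenger — delay and inconvenience.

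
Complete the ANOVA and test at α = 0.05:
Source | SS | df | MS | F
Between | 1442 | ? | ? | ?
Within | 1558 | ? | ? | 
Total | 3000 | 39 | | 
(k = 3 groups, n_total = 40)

df_between = 2, df_within = 37. MS_between = 721.0, MS_within = 42.11. F = 17.123, F_crit ≈ 3.252. Reject H₀.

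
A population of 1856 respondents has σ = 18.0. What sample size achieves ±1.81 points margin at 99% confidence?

Without FPC: n₀ = (2.576×18.0/1.81)² = 656.266. With FPC: n = n₀N/(n₀+N-1) = 485.03 → n = 486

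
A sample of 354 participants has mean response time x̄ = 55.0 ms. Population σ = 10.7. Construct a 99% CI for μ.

CI = x̄ ± z*(σ/√n) = 55.0 ± 2.576(10.7/√354) = 55.0 ± 1.46 = (53.54, 56.46)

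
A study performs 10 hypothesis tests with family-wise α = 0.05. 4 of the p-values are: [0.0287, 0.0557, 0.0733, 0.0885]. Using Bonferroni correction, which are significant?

Bonferroni α = 0.05/10 = 0.005. None of the given p-values are significant.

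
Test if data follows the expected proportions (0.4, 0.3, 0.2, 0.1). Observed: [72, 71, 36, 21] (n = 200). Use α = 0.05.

Expected: [80.0, 60.0, 40.0, 20.0]. χ² = 3.267. df = 3, critical = 7.815. Fail to reject H₀.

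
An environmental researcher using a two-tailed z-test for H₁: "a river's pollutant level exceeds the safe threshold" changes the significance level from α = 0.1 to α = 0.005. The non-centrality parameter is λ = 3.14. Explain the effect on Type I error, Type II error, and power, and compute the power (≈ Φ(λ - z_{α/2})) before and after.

Decreasing α from 0.1 to 0.005:
• Type I error rate decreases (α is the Type I rate by definition).
• Critical value moves from z_{α/2} = 1.645 to 2.807, so power = Φ(λ - z_{α/2}) goes from Φ(3.14 - 1.645) = 0.933 to Φ(3.14 - 2.807) = 0.63.
• Type II error rate β = 1 - power therefore increases (0.067 → 0.37).
Appropriate when false positives are costly — here, shutting down a compliant factory unnecessarily.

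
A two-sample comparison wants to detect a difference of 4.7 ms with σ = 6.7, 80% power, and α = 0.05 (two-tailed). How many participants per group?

n per group = 2(z_α/2 + z_β)²σ²/d² = 2×(1.96 + 0.84)²×6.7²/4.7² = 31.9 → n = 32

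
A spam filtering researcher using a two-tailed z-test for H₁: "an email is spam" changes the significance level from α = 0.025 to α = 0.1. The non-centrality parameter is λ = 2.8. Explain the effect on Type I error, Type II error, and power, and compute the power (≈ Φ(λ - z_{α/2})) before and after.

Increasing α from 0.025 to 0.1:
• Type I error rate increases (α is the Type I rate by definition).
• Critical value moves from z_{α/2} = 2.241 to 1.645, so power = Φ(λ - z_{α/2}) goes from Φ(2.8 - 2.241) = 0.712 to Φ(2.8 - 1.645) = 0.876.
• Type II error rate β = 1 - power therefore decreases (0.288 → 0.124).
Appropriate when false negatives are costly — here, a spam email lands in the inbox.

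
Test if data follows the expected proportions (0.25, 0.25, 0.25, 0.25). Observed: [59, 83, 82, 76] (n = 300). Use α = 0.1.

Expected: [75.0, 75.0, 75.0, 75.0]. χ² = 4.933. df = 3, critical = 6.251. Fail to reject H₀.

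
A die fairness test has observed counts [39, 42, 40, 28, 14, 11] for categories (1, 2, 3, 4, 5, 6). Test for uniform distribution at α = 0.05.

Expected = 29 each. χ² = Σ(O-E)²/E = 32.414. df = 5, critical value = 11.07. Reject H₀.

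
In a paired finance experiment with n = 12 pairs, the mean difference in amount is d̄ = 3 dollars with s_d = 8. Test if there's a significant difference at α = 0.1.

t = d̄/(s_d/√n) = 3/(8/√12) = 1.299. df = 11, critical t = ±1.796. Fail to reject H₀.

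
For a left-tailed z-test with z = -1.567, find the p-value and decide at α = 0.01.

p = P(Z < -1.567) = Φ(-1.567) ≈ 0.0586. Since p ≥ 0.01, fail to reject H₀ (not significant) at α = 0.01.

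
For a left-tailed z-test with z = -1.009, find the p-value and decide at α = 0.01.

p = P(Z < -1.009) = Φ(-1.009) ≈ 0.1565. Since p ≥ 0.01, fail to reject H₀ (not significant) at α = 0.01.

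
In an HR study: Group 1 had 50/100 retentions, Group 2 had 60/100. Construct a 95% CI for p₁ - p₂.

p̂₁ = 0.5, p̂₂ = 0.6. Difference = -0.1. CI = (-0.237, 0.037)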